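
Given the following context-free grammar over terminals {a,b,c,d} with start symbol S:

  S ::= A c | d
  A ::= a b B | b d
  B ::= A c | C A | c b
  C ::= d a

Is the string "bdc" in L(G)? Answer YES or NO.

CNF form of G:
  S -> A T3 | d
  A -> T0 X4 | T1 T2
  B -> A T3 | C A | T3 T1
  C -> T2 T0
  T0 -> a
  T1 -> b
  T2 -> d
  T3 -> c
  X4 -> T1 B

CYK table (by increasing span):
  cell(0,0) b: {T1}  orig:{}
  cell(1,1) d: {S,T2}  orig:{S}
  cell(2,2) c: {T3}  orig:{}
  cell(0,1) bd: {A}
  cell(1,2) dc: ∅
  cell(0,2) bdc: {B,S}

S ∈ T[0,2] ⇒ YES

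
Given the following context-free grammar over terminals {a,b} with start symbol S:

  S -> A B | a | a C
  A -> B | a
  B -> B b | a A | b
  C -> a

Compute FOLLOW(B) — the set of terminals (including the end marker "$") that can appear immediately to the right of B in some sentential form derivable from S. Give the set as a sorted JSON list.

Compute FIRST by fixpoint:
pass 1:
  A via A→a: +{a}
  B via B→a A: +{a}
  B via B→b: +{b}
  C via C→a: +{a}
  S via S→A B: +{a}
  FIRST[S]={a}  FIRST[A]={a}  FIRST[B]={a,b}  FIRST[C]={a}
pass 2:
  A via A→B: +{b}
  S via S→A B: +{b}
  FIRST[S]={a,b}  FIRST[A]={a,b}  FIRST[B]={a,b}  FIRST[C]={a}
pass 3: done
  FIRST[S]={a,b}  FIRST[A]={a,b}  FIRST[B]={a,b}  FIRST[C]={a}

FOLLOW sets:
initialize: $ ∈ FOLLOW(S)
[1]
  B→B b: FOLLOW(B) ⊇ FIRST(b) = {b}; new: +{b}
  B→a A: FOLLOW(A) ⊇ FOLLOW(B) ⊇ {b}; new: +{b}
  S→A B: FOLLOW(A) ⊇ FIRST(B) = {a,b}; new: +{a}
  S→A B: FOLLOW(B) ⊇ FOLLOW(S) ⊇ {$}; new: +{$}
  S→a C: FOLLOW(C) ⊇ FOLLOW(S) ⊇ {$}; new: +{$}
  S: {$}  A: {a,b}  B: {$,b}  C: {$}
[2]
  A→B: FOLLOW(B) ⊇ FOLLOW(A) ⊇ {a,b}; new: +{a}
  B→a A: FOLLOW(A) ⊇ FOLLOW(B) ⊇ {$,a,b}; new: +{$}
  S: {$}  A: {$,a,b}  B: {$,a,b}  C: {$}
[3] (stable)
  S: {$}  A: {$,a,b}  B: {$,a,b}  C: {$}

FOLLOW(B) = ["$", "a", "b"]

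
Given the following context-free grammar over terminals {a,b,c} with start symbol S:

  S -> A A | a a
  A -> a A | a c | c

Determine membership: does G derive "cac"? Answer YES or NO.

Convert to CNF:
  S -> A A | T0 T0
  A -> T0 A | T0 T1 | c
  T0 -> a
  T1 -> c

Fill CYK table bottom-up:
  [0..0]={A,T1}  "c"  orig:{A}
  [1..1]={T0}  "a"  orig:{}
  [2..2]={A,T1}  "c"  orig:{A}
  [0..1]=∅  "ca"
  [1..2]={A}  "ac"
  [0..2]={S}  "cac"

S ∈ T[0,2] ⇒ YES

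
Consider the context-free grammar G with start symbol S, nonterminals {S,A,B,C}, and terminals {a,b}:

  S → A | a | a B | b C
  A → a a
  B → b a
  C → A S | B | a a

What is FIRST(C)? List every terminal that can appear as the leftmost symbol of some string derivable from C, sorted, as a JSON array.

FIRST sets, iterate to fixpoint:
iter 1:
  A via A→a a: +{a}
  B via B→b a: +{b}
  C via C→A S: +{a}
  C via C→B: +{b}
  S via S→A: +{a}
  S via S→b C: +{b}
  FIRST(S)={a,b}  FIRST(A)={a}  FIRST(B)={b}  FIRST(C)={a,b}
iter 2: — fixpoint
  FIRST(S)={a,b}  FIRST(A)={a}  FIRST(B)={b}  FIRST(C)={a,b}

FIRST(C) = ["a", "b"]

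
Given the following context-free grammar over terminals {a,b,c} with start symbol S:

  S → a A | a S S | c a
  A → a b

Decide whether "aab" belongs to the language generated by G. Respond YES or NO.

Convert to CNF:
  S -> T0 A | T0 X3 | T2 T0
  A -> T0 T1
  T0 -> a
  T1 -> b
  T2 -> c
  X3 -> S S

CYK table (by increasing span):
  [0..0]={T0}  "a"  orig:{}
  [1..1]={T0}  "a"  orig:{}
  [2..2]={T1}  "b"  orig:{}
  [0..1]=∅  "aa"
  [1..2]={A}  "ab"
  [0..2]={S}  "aab"

S ∈ T[0,2] ⇒ YES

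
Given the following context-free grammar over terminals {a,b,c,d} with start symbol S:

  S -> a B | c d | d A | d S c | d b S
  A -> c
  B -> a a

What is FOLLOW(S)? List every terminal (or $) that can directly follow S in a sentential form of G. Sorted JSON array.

FIRST sets, iterate to fixpoint:
[1]
  A via A→c: +{c}
  B via B→a a: +{a}
  S via S→a B: +{a}
  S via S→c d: +{c}
  S via S→d A: +{d}
  S: {a,c,d}  A: {c}  B: {a}
[2] (stable)
  S: {a,c,d}  A: {c}  B: {a}

Compute FOLLOW by fixpoint:
FOLLOW(S) := {$}
[1]
  S→a B: FOLLOW(B) ⊇ FOLLOW(S) ⊇ {$}; new: +{$}
  S→d A: FOLLOW(A) ⊇ FOLLOW(S) ⊇ {$}; new: +{$}
  S→d S c: FOLLOW(S) ⊇ FIRST(c) = {c}; new: +{c}
  S: {$,c}  A: {$}  B: {$}
[2]
  S→a B: FOLLOW(B) ⊇ FOLLOW(S) ⊇ {$,c}; new: +{c}
  S→d A: FOLLOW(A) ⊇ FOLLOW(S) ⊇ {$,c}; new: +{c}
  S: {$,c}  A: {$,c}  B: {$,c}
[3] (stable)
  S: {$,c}  A: {$,c}  B: {$,c}

FOLLOW(S) = ["$", "c"]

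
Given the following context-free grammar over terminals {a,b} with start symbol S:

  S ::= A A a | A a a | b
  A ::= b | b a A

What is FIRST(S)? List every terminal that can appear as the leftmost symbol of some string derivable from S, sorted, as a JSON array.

FIRST iteration:
round 1:
  A via A→b: +{b}
  S via S→A A a: +{b}
  FIRST(S)={b}  FIRST(A)={b}
round 2: done
  FIRST(S)={b}  FIRST(A)={b}

FIRST(S) = ["b"]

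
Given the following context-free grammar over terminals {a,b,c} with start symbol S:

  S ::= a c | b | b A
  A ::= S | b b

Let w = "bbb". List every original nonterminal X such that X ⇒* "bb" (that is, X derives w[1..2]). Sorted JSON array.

CNF form of G:
  S -> T0 T1 | T2 A | b
  A -> T0 T1 | T2 A | T2 T2 | b
  T0 -> a
  T1 -> c
  T2 -> b

CYK table (by increasing span) — only the sub-triangle for w[1..2]:
  T[1,1] 'b' = {A,S,T2}  orig:{A,S}
  T[2,2] 'b' = {A,S,T2}  orig:{A,S}
  T[1,2] 'bb' = {A,S}

Original NTs in T[1,2] deriving "bb": ["A", "S"]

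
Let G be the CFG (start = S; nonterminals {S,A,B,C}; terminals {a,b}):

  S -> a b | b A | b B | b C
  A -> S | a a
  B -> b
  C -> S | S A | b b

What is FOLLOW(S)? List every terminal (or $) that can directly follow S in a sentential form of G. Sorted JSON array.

FIRST sets, iterate to fixpoint:
round 1:
  A via A→a a: +{a}
  B via B→b: +{b}
  C via C→b b: +{b}
  S via S→a b: +{a}
  S via S→b A: +{b}
  FIRST[S]={a,b}  FIRST[A]={a}  FIRST[B]={b}  FIRST[C]={b}
round 2:
  A via A→S: +{b}
  C via C→S: +{a}
  FIRST[S]={a,b}  FIRST[A]={a,b}  FIRST[B]={b}  FIRST[C]={a,b}
round 3: done
  FIRST[S]={a,b}  FIRST[A]={a,b}  FIRST[B]={b}  FIRST[C]={a,b}

FOLLOW sets:
FOLLOW(S) := {$}
pass 1:
  C→S A: FOLLOW(S) ⊇ FIRST(A) = {a,b}; new: +{a,b}
  S→b A: FOLLOW(A) ⊇ FOLLOW(S) ⊇ {$,a,b}; new: +{$,a,b}
  S→b B: FOLLOW(B) ⊇ FOLLOW(S) ⊇ {$,a,b}; new: +{$,a,b}
  S→b C: FOLLOW(C) ⊇ FOLLOW(S) ⊇ {$,a,b}; new: +{$,a,b}
  FOLLOW[S]={$,a,b}  FOLLOW[A]={$,a,b}  FOLLOW[B]={$,a,b}  FOLLOW[C]={$,a,b}
pass 2: (no change)
  FOLLOW[S]={$,a,b}  FOLLOW[A]={$,a,b}  FOLLOW[B]={$,a,b}  FOLLOW[C]={$,a,b}

FOLLOW(S) = ["$", "a", "b"]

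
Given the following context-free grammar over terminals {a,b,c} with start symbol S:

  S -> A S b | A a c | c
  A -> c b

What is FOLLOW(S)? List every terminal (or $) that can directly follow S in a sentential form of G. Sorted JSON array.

FIRST iteration:
iter 1:
  A via A→c b: +{c}
  S via S→A S b: +{c}
  FIRST(S)={c}  FIRST(A)={c}
iter 2: — fixpoint
  FIRST(S)={c}  FIRST(A)={c}

Compute FOLLOW by fixpoint:
initialize: $ ∈ FOLLOW(S)
iter 1:
  S→A S b: FOLLOW(A) ⊇ FIRST(S) = {c}; new: +{c}
  S→A S b: FOLLOW(S) ⊇ FIRST(b) = {b}; new: +{b}
  S→A a c: FOLLOW(A) ⊇ FIRST(a) = {a}; new: +{a}
  FOLLOW(S)={$,b}  FOLLOW(A)={a,c}
iter 2: — fixpoint
  FOLLOW(S)={$,b}  FOLLOW(A)={a,c}

FOLLOW(S) = ["$", "b"]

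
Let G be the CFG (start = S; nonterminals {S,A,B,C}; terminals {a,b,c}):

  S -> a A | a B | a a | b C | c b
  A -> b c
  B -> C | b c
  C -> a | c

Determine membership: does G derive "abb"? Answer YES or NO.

CNF form of G:
  S -> T0 C | T1 T0 | T2 A | T2 B | T2 T2
  A -> T0 T1
  B -> T0 T1 | a | c
  C -> a | c
  T0 -> b
  T1 -> c
  T2 -> a

CYK fill:
  T[0,0] 'a' = {B,C,T2}  orig:{B,C}
  T[1,1] 'b' = {T0}  orig:{}
  T[2,2] 'b' = {T0}  orig:{}
  T[0,1] 'ab' = ∅
  T[1,2] 'bb' = ∅
  T[0,2] 'abb' = ∅

S ∉ T[0,2] ⇒ NO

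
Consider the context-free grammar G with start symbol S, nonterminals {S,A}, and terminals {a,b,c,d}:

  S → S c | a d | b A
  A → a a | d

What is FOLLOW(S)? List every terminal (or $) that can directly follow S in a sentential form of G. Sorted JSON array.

FIRST iteration:
round 1:
  A via A→a a: +{a}
  A via A→d: +{d}
  S via S→a d: +{a}
  S via S→b A: +{b}
  S: {a,b}  A: {a,d}
round 2: — fixpoint
  S: {a,b}  A: {a,d}

FOLLOW iteration:
FOLLOW(S) := {$}
round 1:
  S→S c: FOLLOW(S) ⊇ FIRST(c) = {c}; new: +{c}
  S→b A: FOLLOW(A) ⊇ FOLLOW(S) ⊇ {$,c}; new: +{$,c}
  FOLLOW(S)={$,c}  FOLLOW(A)={$,c}
round 2: (no change)
  FOLLOW(S)={$,c}  FOLLOW(A)={$,c}

FOLLOW(S) = ["$", "c"]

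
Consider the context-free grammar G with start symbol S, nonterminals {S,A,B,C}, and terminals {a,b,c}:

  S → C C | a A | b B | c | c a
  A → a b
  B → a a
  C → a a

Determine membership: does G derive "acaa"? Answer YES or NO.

CNF form of G:
  S -> C C | T0 A | T1 B | T2 T0 | c
  A -> T0 T1
  B -> T0 T0
  C -> T0 T0
  T0 -> a
  T1 -> b
  T2 -> c

CYK table (by increasing span):
  T[0,0] 'a' = {T0}  orig:{}
  T[1,1] 'c' = {S,T2}  orig:{S}
  T[2,2] 'a' = {T0}  orig:{}
  T[3,3] 'a' = {T0}  orig:{}
  T[0,1] 'ac' = ∅
  T[1,2] 'ca' = {S}
  T[2,3] 'aa' = {B,C}
  T[0,2] 'aca' = ∅
  T[1,3] 'caa' = ∅
  T[0,3] 'acaa' = ∅

S ∉ T[0,3] ⇒ NO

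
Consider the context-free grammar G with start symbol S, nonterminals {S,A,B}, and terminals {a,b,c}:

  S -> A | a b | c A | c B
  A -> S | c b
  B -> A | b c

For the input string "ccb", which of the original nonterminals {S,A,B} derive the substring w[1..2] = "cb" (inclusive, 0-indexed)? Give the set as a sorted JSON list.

CNF form of G:
  S -> T0 T1 | T2 A | T2 B | T2 T1
  A -> T0 T1 | T2 A | T2 B | T2 T1
  B -> T0 T1 | T1 T2 | T2 A | T2 B | T2 T1
  T0 -> a
  T1 -> b
  T2 -> c

Fill CYK table bottom-up — only the sub-triangle for w[1..2]:
  [1..1]={T2}  "c"  orig:{}
  [2..2]={T1}  "b"  orig:{}
  [1..2]={A,B,S}  "cb"

Original NTs in T[1,2] deriving "cb": ["A", "B", "S"]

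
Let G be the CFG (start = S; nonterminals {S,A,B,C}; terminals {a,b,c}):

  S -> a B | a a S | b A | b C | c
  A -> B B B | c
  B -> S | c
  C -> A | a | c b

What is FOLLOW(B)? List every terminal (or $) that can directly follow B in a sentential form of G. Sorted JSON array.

Compute FIRST by fixpoint:
iter 1:
  A via A→c: +{c}
  B via B→c: +{c}
  C via C→A: +{c}
  C via C→a: +{a}
  S via S→a B: +{a}
  S via S→b A: +{b}
  S via S→c: +{c}
  S: {a,b,c}  A: {c}  B: {c}  C: {a,c}
iter 2:
  B via B→S: +{a,b}
  S: {a,b,c}  A: {c}  B: {a,b,c}  C: {a,c}
iter 3:
  A via A→B B B: +{a,b}
  C via C→A: +{b}
  S: {a,b,c}  A: {a,b,c}  B: {a,b,c}  C: {a,b,c}
iter 4: — fixpoint
  S: {a,b,c}  A: {a,b,c}  B: {a,b,c}  C: {a,b,c}

FOLLOW sets:
FOLLOW(S) := {$}
[1]
  A→B B B: FOLLOW(B) ⊇ FIRST(B) = {a,b,c}; new: +{a,b,c}
  B→S: FOLLOW(S) ⊇ FOLLOW(B) ⊇ {a,b,c}; new: +{a,b,c}
  S→a B: FOLLOW(B) ⊇ FOLLOW(S) ⊇ {$,a,b,c}; new: +{$}
  S→b A: FOLLOW(A) ⊇ FOLLOW(S) ⊇ {$,a,b,c}; new: +{$,a,b,c}
  S→b C: FOLLOW(C) ⊇ FOLLOW(S) ⊇ {$,a,b,c}; new: +{$,a,b,c}
  S: {$,a,b,c}  A: {$,a,b,c}  B: {$,a,b,c}  C: {$,a,b,c}
[2] (no change)
  S: {$,a,b,c}  A: {$,a,b,c}  B: {$,a,b,c}  C: {$,a,b,c}

FOLLOW(B) = ["$", "a", "b", "c"]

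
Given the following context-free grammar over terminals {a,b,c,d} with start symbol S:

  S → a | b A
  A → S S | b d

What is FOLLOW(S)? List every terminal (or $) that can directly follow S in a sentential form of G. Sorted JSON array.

FIRST sets, iterate to fixpoint:
round 1:
  A via A→b d: +{b}
  S via S→a: +{a}
  S via S→b A: +{b}
  FIRST[S]={a,b}  FIRST[A]={b}
round 2:
  A via A→S S: +{a}
  FIRST[S]={a,b}  FIRST[A]={a,b}
round 3: (stable)
  FIRST[S]={a,b}  FIRST[A]={a,b}

FOLLOW sets:
FOLLOW(S) := {$}
[1]
  A→S S: FOLLOW(S) ⊇ FIRST(S) = {a,b}; new: +{a,b}
  S→b A: FOLLOW(A) ⊇ FOLLOW(S) ⊇ {$,a,b}; new: +{$,a,b}
  S: {$,a,b}  A: {$,a,b}
[2] (no change)
  S: {$,a,b}  A: {$,a,b}

FOLLOW(S) = ["$", "a", "b"]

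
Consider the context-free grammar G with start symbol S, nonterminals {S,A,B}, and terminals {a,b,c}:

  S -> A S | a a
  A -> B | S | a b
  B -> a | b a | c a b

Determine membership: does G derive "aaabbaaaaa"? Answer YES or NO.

Convert to CNF:
  S -> A S | T0 T0
  A -> A S | T0 T0 | T0 T1 | T1 T0 | T2 X3 | a
  B -> T1 T0 | T2 X4 | a
  T0 -> a
  T1 -> b
  T2 -> c
  X3 -> T0 T1
  X4 -> T0 T1

CYK table (by increasing span):
  T[0,0] 'a' = {A,B,T0}  orig:{A,B}
  T[1,1] 'a' = {A,B,T0}  orig:{A,B}
  T[2,2] 'a' = {A,B,T0}  orig:{A,B}
  T[3,3] 'b' = {T1}  orig:{}
  T[4,4] 'b' = {T1}  orig:{}
  T[5,5] 'a' = {A,B,T0}  orig:{A,B}
  T[6,6] 'a' = {A,B,T0}  orig:{A,B}
  T[7,7] 'a' = {A,B,T0}  orig:{A,B}
  T[8,8] 'a' = {A,B,T0}  orig:{A,B}
  T[9,9] 'a' = {A,B,T0}  orig:{A,B}
  T[0,1] 'aa' = {A,S}
  T[1,2] 'aa' = {A,S}
  T[2,3] 'ab' = {A,X3,X4}  orig:{A}
  T[3,4] 'bb' = ∅
  T[4,5] 'ba' = {A,B}
  T[5,6] 'aa' = {A,S}
  T[6,7] 'aa' = {A,S}
  T[7,8] 'aa' = {A,S}
  T[8,9] 'aa' = {A,S}
  T[0,2] 'aaa' = {A,S}
  T[1,3] 'aab' = ∅
  T[2,4] 'abb' = ∅
  T[3,5] 'bba' = ∅
  T[4,6] 'baa' = ∅
  T[5,7] 'aaa' = {A,S}
  T[6,8] 'aaa' = {A,S}
  T[7,9] 'aaa' = {A,S}
  T[0,3] 'aaab' = ∅
  T[1,4] 'aabb' = ∅
  T[2,5] 'abba' = ∅
  T[3,6] 'bbaa' = ∅
  T[4,7] 'baaa' = {A,S}
  T[5,8] 'aaaa' = {A,S}
  T[6,9] 'aaaa' = {A,S}
  T[0,4] 'aaabb' = ∅
  T[1,5] 'aabba' = ∅
  T[2,6] 'abbaa' = ∅
  T[3,7] 'bbaaa' = ∅
  T[4,8] 'baaaa' = {A,S}
  T[5,9] 'aaaaa' = {A,S}
  T[0,5] 'aaabba' = ∅
  T[1,6] 'aabbaa' = ∅
  T[2,7] 'abbaaa' = {A,S}
  T[3,8] 'bbaaaa' = ∅
  T[4,9] 'baaaaa' = {A,S}
  T[0,6] 'aaabbaa' = ∅
  T[1,7] 'aabbaaa' = {A,S}
  T[2,8] 'abbaaaa' = {A,S}
  T[3,9] 'bbaaaaa' = ∅
  T[0,7] 'aaabbaaa' = {A,S}
  T[1,8] 'aabbaaaa' = {A,S}
  T[2,9] 'abbaaaaa' = {A,S}
  T[0,8] 'aaabbaaaa' = {A,S}
  T[1,9] 'aabbaaaaa' = {A,S}
  T[0,9] 'aaabbaaaaa' = {A,S}

S ∈ T[0,9] ⇒ YES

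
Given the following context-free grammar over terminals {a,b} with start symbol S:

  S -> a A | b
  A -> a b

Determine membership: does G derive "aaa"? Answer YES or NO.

Convert to CNF:
  S -> T0 A | b
  A -> T0 T1
  T0 -> a
  T1 -> b

Fill CYK table bottom-up:
  T[0,0] 'a' = {T0}  orig:{}
  T[1,1] 'a' = {T0}  orig:{}
  T[2,2] 'a' = {T0}  orig:{}
  T[0,1] 'aa' = ∅
  T[1,2] 'aa' = ∅
  T[0,2] 'aaa' = ∅

S ∉ T[0,2] ⇒ NO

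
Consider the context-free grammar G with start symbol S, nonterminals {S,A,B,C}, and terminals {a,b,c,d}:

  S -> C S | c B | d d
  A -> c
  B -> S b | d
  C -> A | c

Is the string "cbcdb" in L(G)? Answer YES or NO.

Convert to CNF:
  S -> C S | T1 B | T2 T2
  A -> c
  B -> S T0 | d
  C -> c
  T0 -> b
  T1 -> c
  T2 -> d

Fill CYK table bottom-up:
  cell(0,0) c: {A,C,T1}  orig:{A,C}
  cell(1,1) b: {T0}  orig:{}
  cell(2,2) c: {A,C,T1}  orig:{A,C}
  cell(3,3) d: {B,T2}  orig:{B}
  cell(4,4) b: {T0}  orig:{}
  cell(0,1) cb: ∅
  cell(1,2) bc: ∅
  cell(2,3) cd: {S}
  cell(3,4) db: ∅
  cell(0,2) cbc: ∅
  cell(1,3) bcd: ∅
  cell(2,4) cdb: {B}
  cell(0,3) cbcd: ∅
  cell(1,4) bcdb: ∅
  cell(0,4) cbcdb: ∅

S ∉ T[0,4] ⇒ NO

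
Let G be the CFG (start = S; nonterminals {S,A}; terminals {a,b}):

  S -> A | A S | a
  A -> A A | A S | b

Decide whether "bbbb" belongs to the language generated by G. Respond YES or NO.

Convert to CNF:
  S -> A A | A S | a | b
  A -> A A | A S | b

CYK fill:
  [0..0]={A,S}  "b"
  [1..1]={A,S}  "b"
  [2..2]={A,S}  "b"
  [3..3]={A,S}  "b"
  [0..1]={A,S}  "bb"
  [1..2]={A,S}  "bb"
  [2..3]={A,S}  "bb"
  [0..2]={A,S}  "bbb"
  [1..3]={A,S}  "bbb"
  [0..3]={A,S}  "bbbb"

S ∈ T[0,3] ⇒ YES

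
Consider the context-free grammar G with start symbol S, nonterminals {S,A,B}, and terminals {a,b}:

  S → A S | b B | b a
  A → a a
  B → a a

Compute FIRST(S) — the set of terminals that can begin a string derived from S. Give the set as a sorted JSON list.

Compute FIRST by fixpoint:
round 1:
  A via A→a a: +{a}
  B via B→a a: +{a}
  S via S→A S: +{a}
  S via S→b B: +{b}
  FIRST(S)={a,b}  FIRST(A)={a}  FIRST(B)={a}
round 2: — fixpoint
  FIRST(S)={a,b}  FIRST(A)={a}  FIRST(B)={a}

FIRST(S) = ["a", "b"]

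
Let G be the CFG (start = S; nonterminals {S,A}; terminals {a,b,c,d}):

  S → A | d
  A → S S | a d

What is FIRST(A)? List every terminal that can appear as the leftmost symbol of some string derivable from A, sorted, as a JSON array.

FIRST iteration:
round 1:
  A via A→a d: +{a}
  S via S→A: +{a}
  S via S→d: +{d}
  S: {a,d}  A: {a}
round 2:
  A via A→S S: +{d}
  S: {a,d}  A: {a,d}
round 3: (stable)
  S: {a,d}  A: {a,d}

FIRST(A) = ["a", "d"]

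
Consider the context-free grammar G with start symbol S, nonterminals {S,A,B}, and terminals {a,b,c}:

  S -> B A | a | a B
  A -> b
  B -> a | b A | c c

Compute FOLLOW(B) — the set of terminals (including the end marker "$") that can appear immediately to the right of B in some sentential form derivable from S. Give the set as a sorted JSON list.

Compute FIRST by fixpoint:
round 1:
  A via A→b: +{b}
  B via B→a: +{a}
  B via B→b A: +{b}
  B via B→c c: +{c}
  S via S→B A: +{a,b,c}
  FIRST(S)={a,b,c}  FIRST(A)={b}  FIRST(B)={a,b,c}
round 2: done
  FIRST(S)={a,b,c}  FIRST(A)={b}  FIRST(B)={a,b,c}

FOLLOW sets:
seed FOLLOW(S) with $
iter 1:
  S→B A: FOLLOW(B) ⊇ FIRST(A) = {b}; new: +{b}
  S→B A: FOLLOW(A) ⊇ FOLLOW(S) ⊇ {$}; new: +{$}
  S→a B: FOLLOW(B) ⊇ FOLLOW(S) ⊇ {$}; new: +{$}
  S: {$}  A: {$}  B: {$,b}
iter 2:
  B→b A: FOLLOW(A) ⊇ FOLLOW(B) ⊇ {$,b}; new: +{b}
  S: {$}  A: {$,b}  B: {$,b}
iter 3: (no change)
  S: {$}  A: {$,b}  B: {$,b}

FOLLOW(B) = ["$", "b"]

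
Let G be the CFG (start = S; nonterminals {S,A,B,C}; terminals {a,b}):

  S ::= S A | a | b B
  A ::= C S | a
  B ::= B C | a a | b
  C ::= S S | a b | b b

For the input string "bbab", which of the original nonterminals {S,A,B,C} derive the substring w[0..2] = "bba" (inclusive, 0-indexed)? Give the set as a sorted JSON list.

Convert to CNF:
  S -> S A | T1 B | a
  A -> C S | a
  B -> B C | T0 T0 | b
  C -> S S | T0 T1 | T1 T1
  T0 -> a
  T1 -> b

Fill CYK table bottom-up, restricted to cells inside w[0..2]:
  cell(0,0) b: {B,T1}  orig:{B}
  cell(1,1) b: {B,T1}  orig:{B}
  cell(2,2) a: {A,S,T0}  orig:{A,S}
  cell(0,1) bb: {C,S}
  cell(1,2) ba: ∅
  cell(0,2) bba: {A,C,S}

Original NTs in T[0,2] deriving "bba": ["A", "C", "S"]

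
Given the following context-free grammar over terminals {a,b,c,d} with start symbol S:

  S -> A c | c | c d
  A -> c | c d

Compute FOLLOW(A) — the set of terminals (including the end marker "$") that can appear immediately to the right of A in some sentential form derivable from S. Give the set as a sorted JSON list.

FIRST sets, iterate to fixpoint:
round 1:
  A via A→c: +{c}
  S via S→A c: +{c}
  FIRST[S]={c}  FIRST[A]={c}
round 2: (no change)
  FIRST[S]={c}  FIRST[A]={c}

FOLLOW iteration:
seed FOLLOW(S) with $
[1]
  S→A c: FOLLOW(A) ⊇ FIRST(c) = {c}; new: +{c}
  FOLLOW[S]={$}  FOLLOW[A]={c}
[2] (stable)
  FOLLOW[S]={$}  FOLLOW[A]={c}

FOLLOW(A) = ["c"]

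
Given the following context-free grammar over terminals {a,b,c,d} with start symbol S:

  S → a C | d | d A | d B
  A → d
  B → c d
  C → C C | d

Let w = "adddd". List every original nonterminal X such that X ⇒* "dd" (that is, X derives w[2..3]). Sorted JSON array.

CNF form of G:
  S -> T1 A | T1 B | T2 C | d
  A -> d
  B -> T0 T1
  C -> C C | d
  T0 -> c
  T1 -> d
  T2 -> a

Fill CYK table bottom-up (cells [i..j] with 2 ≤ i ≤ j ≤ 3 only):
  T[2,2] 'd' = {A,C,S,T1}  orig:{A,C,S}
  T[3,3] 'd' = {A,C,S,T1}  orig:{A,C,S}
  T[2,3] 'dd' = {C,S}

Original NTs in T[2,3] deriving "dd": ["C", "S"]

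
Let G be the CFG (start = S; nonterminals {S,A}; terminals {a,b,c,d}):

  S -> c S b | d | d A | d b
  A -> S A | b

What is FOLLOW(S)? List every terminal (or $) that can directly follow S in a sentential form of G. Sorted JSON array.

Compute FIRST by fixpoint:
[1]
  A via A→b: +{b}
  S via S→c S b: +{c}
  S via S→d: +{d}
  FIRST[S]={c,d}  FIRST[A]={b}
[2]
  A via A→S A: +{c,d}
  FIRST[S]={c,d}  FIRST[A]={b,c,d}
[3] — fixpoint
  FIRST[S]={c,d}  FIRST[A]={b,c,d}

Compute FOLLOW by fixpoint:
FOLLOW(S) := {$}
iter 1:
  A→S A: FOLLOW(S) ⊇ FIRST(A) = {b,c,d}; new: +{b,c,d}
  S→d A: FOLLOW(A) ⊇ FOLLOW(S) ⊇ {$,b,c,d}; new: +{$,b,c,d}
  S: {$,b,c,d}  A: {$,b,c,d}
iter 2: done
  S: {$,b,c,d}  A: {$,b,c,d}

FOLLOW(S) = ["$", "b", "c", "d"]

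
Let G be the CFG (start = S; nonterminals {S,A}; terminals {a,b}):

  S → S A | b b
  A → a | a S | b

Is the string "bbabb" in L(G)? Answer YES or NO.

CNF form of G:
  S -> S A | T1 T1
  A -> T0 S | a | b
  T0 -> a
  T1 -> b

Fill CYK table bottom-up:
  [0..0]={A,T1}  "b"  orig:{A}
  [1..1]={A,T1}  "b"  orig:{A}
  [2..2]={A,T0}  "a"  orig:{A}
  [3..3]={A,T1}  "b"  orig:{A}
  [4..4]={A,T1}  "b"  orig:{A}
  [0..1]={S}  "bb"
  [1..2]=∅  "ba"
  [2..3]=∅  "ab"
  [3..4]={S}  "bb"
  [0..2]={S}  "bba"
  [1..3]=∅  "bab"
  [2..4]={A}  "abb"
  [0..3]={S}  "bbab"
  [1..4]=∅  "babb"
  [0..4]={S}  "bbabb"

S ∈ T[0,4] ⇒ YES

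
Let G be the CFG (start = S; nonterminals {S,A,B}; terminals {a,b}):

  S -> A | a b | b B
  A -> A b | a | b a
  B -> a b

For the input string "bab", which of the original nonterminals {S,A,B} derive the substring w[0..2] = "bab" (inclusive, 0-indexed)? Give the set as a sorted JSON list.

Convert to CNF:
  S -> A T0 | T0 B | T0 T1 | T1 T0 | a
  A -> A T0 | T0 T1 | a
  B -> T1 T0
  T0 -> b
  T1 -> a

Fill CYK table bottom-up (cells [i..j] with 0 ≤ i ≤ j ≤ 2 only):
  T[0,0] 'b' = {T0}  orig:{}
  T[1,1] 'a' = {A,S,T1}  orig:{A,S}
  T[2,2] 'b' = {T0}  orig:{}
  T[0,1] 'ba' = {A,S}
  T[1,2] 'ab' = {A,B,S}
  T[0,2] 'bab' = {A,S}

Original NTs in T[0,2] deriving "bab": ["A", "S"]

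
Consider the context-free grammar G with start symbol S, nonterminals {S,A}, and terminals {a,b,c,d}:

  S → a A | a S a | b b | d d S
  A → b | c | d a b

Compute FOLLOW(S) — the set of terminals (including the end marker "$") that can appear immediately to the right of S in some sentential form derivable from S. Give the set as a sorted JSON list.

Compute FIRST by fixpoint:
pass 1:
  A via A→b: +{b}
  A via A→c: +{c}
  A via A→d a b: +{d}
  S via S→a A: +{a}
  S via S→b b: +{b}
  S via S→d d S: +{d}
  FIRST[S]={a,b,d}  FIRST[A]={b,c,d}
pass 2: (no change)
  FIRST[S]={a,b,d}  FIRST[A]={b,c,d}

Compute FOLLOW by fixpoint:
FOLLOW(S) := {$}
iter 1:
  S→a A: FOLLOW(A) ⊇ FOLLOW(S) ⊇ {$}; new: +{$}
  S→a S a: FOLLOW(S) ⊇ FIRST(a) = {a}; new: +{a}
  FOLLOW(S)={$,a}  FOLLOW(A)={$}
iter 2:
  S→a A: FOLLOW(A) ⊇ FOLLOW(S) ⊇ {$,a}; new: +{a}
  FOLLOW(S)={$,a}  FOLLOW(A)={$,a}
iter 3: (stable)
  FOLLOW(S)={$,a}  FOLLOW(A)={$,a}

FOLLOW(S) = ["$", "a"]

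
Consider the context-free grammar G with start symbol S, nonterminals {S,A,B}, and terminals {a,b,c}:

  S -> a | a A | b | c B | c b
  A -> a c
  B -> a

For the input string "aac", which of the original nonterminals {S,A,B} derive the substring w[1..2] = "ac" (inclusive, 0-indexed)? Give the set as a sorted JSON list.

CNF form of G:
  S -> T0 A | T1 B | T1 T2 | a | b
  A -> T0 T1
  B -> a
  T0 -> a
  T1 -> c
  T2 -> b

CYK fill (cells [i..j] with 1 ≤ i ≤ j ≤ 2 only):
  [1..1]={B,S,T0}  "a"  orig:{B,S}
  [2..2]={T1}  "c"  orig:{}
  [1..2]={A}  "ac"

Original NTs in T[1,2] deriving "ac": ["A"]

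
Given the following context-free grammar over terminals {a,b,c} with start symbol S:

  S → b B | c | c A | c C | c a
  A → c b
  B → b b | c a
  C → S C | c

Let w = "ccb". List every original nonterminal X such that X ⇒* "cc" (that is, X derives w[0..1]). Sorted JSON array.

Convert to CNF:
  S -> T0 A | T0 C | T0 T2 | T1 B | c
  A -> T0 T1
  B -> T0 T2 | T1 T1
  C -> S C | c
  T0 -> c
  T1 -> b
  T2 -> a

CYK table (by increasing span) — only the sub-triangle for w[0..1]:
  [0..0]={C,S,T0}  "c"  orig:{C,S}
  [1..1]={C,S,T0}  "c"  orig:{C,S}
  [0..1]={C,S}  "cc"

Original NTs in T[0,1] deriving "cc": ["C", "S"]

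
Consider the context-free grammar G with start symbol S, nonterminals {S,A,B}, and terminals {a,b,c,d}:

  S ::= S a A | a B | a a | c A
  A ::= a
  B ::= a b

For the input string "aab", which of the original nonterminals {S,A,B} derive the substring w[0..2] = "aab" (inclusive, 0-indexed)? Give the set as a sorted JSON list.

CNF form of G:
  S -> S X3 | T0 B | T0 T0 | T2 A
  A -> a
  B -> T0 T1
  T0 -> a
  T1 -> b
  T2 -> c
  X3 -> T0 A

CYK fill — only the sub-triangle for w[0..2]:
  T[0,0] 'a' = {A,T0}  orig:{A}
  T[1,1] 'a' = {A,T0}  orig:{A}
  T[2,2] 'b' = {T1}  orig:{}
  T[0,1] 'aa' = {S,X3}  orig:{S}
  T[1,2] 'ab' = {B}
  T[0,2] 'aab' = {S}

Original NTs in T[0,2] deriving "aab": ["S"]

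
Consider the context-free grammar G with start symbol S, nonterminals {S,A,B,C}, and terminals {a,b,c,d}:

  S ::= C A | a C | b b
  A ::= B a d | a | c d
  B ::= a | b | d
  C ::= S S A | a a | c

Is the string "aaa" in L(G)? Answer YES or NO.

Convert to CNF:
  S -> C A | T0 C | T3 T3
  A -> B X4 | T2 T1 | a
  B -> a | b | d
  C -> S X5 | T0 T0 | c
  T0 -> a
  T1 -> d
  T2 -> c
  T3 -> b
  X4 -> T0 T1
  X5 -> S A

CYK fill:
  cell(0,0) a: {A,B,T0}  orig:{A,B}
  cell(1,1) a: {A,B,T0}  orig:{A,B}
  cell(2,2) a: {A,B,T0}  orig:{A,B}
  cell(0,1) aa: {C}
  cell(1,2) aa: {C}
  cell(0,2) aaa: {S}

S ∈ T[0,2] ⇒ YES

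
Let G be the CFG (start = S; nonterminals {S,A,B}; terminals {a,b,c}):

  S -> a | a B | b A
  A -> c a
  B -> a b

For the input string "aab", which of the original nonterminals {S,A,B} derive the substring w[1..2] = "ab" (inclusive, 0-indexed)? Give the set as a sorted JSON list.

Convert to CNF:
  S -> T1 B | T2 A | a
  A -> T0 T1
  B -> T1 T2
  T0 -> c
  T1 -> a
  T2 -> b

CYK table (by increasing span) — only the sub-triangle for w[1..2]:
  [1..1]={S,T1}  "a"  orig:{S}
  [2..2]={T2}  "b"  orig:{}
  [1..2]={B}  "ab"

Original NTs in T[1,2] deriving "ab": ["B"]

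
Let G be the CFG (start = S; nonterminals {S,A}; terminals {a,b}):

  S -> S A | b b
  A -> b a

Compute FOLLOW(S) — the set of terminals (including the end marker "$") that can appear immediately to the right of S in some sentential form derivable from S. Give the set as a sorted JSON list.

Compute FIRST by fixpoint:
[1]
  A via A→b a: +{b}
  S via S→b b: +{b}
  S: {b}  A: {b}
[2] (no change)
  S: {b}  A: {b}

FOLLOW iteration:
FOLLOW(S) := {$}
iter 1:
  S→S A: FOLLOW(S) ⊇ FIRST(A) = {b}; new: +{b}
  S→S A: FOLLOW(A) ⊇ FOLLOW(S) ⊇ {$,b}; new: +{$,b}
  FOLLOW(S)={$,b}  FOLLOW(A)={$,b}
iter 2: done
  FOLLOW(S)={$,b}  FOLLOW(A)={$,b}

FOLLOW(S) = ["$", "b"]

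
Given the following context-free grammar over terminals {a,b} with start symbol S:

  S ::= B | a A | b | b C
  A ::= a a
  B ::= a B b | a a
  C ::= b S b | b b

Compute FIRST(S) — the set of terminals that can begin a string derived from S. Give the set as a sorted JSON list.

FIRST sets, iterate to fixpoint:
iter 1:
  A via A→a a: +{a}
  B via B→a B b: +{a}
  C via C→b S b: +{b}
  S via S→B: +{a}
  S via S→b: +{b}
  S: {a,b}  A: {a}  B: {a}  C: {b}
iter 2: — fixpoint
  S: {a,b}  A: {a}  B: {a}  C: {b}

FIRST(S) = ["a", "b"]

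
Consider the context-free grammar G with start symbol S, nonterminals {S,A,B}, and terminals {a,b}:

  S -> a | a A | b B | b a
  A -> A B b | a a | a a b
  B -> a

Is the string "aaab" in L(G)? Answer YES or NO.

CNF form of G:
  S -> T0 B | T0 T1 | T1 A | a
  A -> A X2 | T1 T1 | T1 X3
  B -> a
  T0 -> b
  T1 -> a
  X2 -> B T0
  X3 -> T1 T0

CYK fill:
  cell(0,0) a: {B,S,T1}  orig:{B,S}
  cell(1,1) a: {B,S,T1}  orig:{B,S}
  cell(2,2) a: {B,S,T1}  orig:{B,S}
  cell(3,3) b: {T0}  orig:{}
  cell(0,1) aa: {A}
  cell(1,2) aa: {A}
  cell(2,3) ab: {X2,X3}  orig:{}
  cell(0,2) aaa: {S}
  cell(1,3) aab: {A}
  cell(0,3) aaab: {A,S}

S ∈ T[0,3] ⇒ YES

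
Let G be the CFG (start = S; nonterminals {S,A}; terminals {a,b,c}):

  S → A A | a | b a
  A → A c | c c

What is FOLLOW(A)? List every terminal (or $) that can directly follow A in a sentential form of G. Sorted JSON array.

Compute FIRST by fixpoint:
iter 1:
  A via A→c c: +{c}
  S via S→A A: +{c}
  S via S→a: +{a}
  S via S→b a: +{b}
  FIRST(S)={a,b,c}  FIRST(A)={c}
iter 2: done
  FIRST(S)={a,b,c}  FIRST(A)={c}

FOLLOW iteration:
FOLLOW(S) := {$}
round 1:
  A→A c: FOLLOW(A) ⊇ FIRST(c) = {c}; new: +{c}
  S→A A: FOLLOW(A) ⊇ FOLLOW(S) ⊇ {$}; new: +{$}
  FOLLOW[S]={$}  FOLLOW[A]={$,c}
round 2: done
  FOLLOW[S]={$}  FOLLOW[A]={$,c}

FOLLOW(A) = ["$", "c"]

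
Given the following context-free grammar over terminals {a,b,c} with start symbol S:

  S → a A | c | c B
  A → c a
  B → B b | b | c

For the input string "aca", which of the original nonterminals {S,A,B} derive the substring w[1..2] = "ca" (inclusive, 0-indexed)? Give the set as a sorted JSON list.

Convert to CNF:
  S -> T0 B | T1 A | c
  A -> T0 T1
  B -> B T2 | b | c
  T0 -> c
  T1 -> a
  T2 -> b

Fill CYK table bottom-up, restricted to cells inside w[1..2]:
  [1..1]={B,S,T0}  "c"  orig:{B,S}
  [2..2]={T1}  "a"  orig:{}
  [1..2]={A}  "ca"

Original NTs in T[1,2] deriving "ca": ["A"]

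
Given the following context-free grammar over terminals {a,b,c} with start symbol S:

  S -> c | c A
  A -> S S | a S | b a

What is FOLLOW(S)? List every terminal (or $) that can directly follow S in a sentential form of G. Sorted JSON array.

FIRST iteration:
pass 1:
  A via A→a S: +{a}
  A via A→b a: +{b}
  S via S→c: +{c}
  FIRST(S)={c}  FIRST(A)={a,b}
pass 2:
  A via A→S S: +{c}
  FIRST(S)={c}  FIRST(A)={a,b,c}
pass 3: (stable)
  FIRST(S)={c}  FIRST(A)={a,b,c}

Compute FOLLOW by fixpoint:
initialize: $ ∈ FOLLOW(S)
round 1:
  A→S S: FOLLOW(S) ⊇ FIRST(S) = {c}; new: +{c}
  S→c A: FOLLOW(A) ⊇ FOLLOW(S) ⊇ {$,c}; new: +{$,c}
  S: {$,c}  A: {$,c}
round 2: (stable)
  S: {$,c}  A: {$,c}

FOLLOW(S) = ["$", "c"]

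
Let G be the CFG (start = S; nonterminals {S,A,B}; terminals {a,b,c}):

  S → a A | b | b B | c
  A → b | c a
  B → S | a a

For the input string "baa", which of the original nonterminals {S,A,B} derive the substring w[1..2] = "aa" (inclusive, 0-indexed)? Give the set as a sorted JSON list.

Convert to CNF:
  S -> T1 A | T2 B | b | c
  A -> T0 T1 | b
  B -> T1 A | T1 T1 | T2 B | b | c
  T0 -> c
  T1 -> a
  T2 -> b

CYK fill, restricted to cells inside w[1..2]:
  T[1,1] 'a' = {T1}  orig:{}
  T[2,2] 'a' = {T1}  orig:{}
  T[1,2] 'aa' = {B}

Original NTs in T[1,2] deriving "aa": ["B"]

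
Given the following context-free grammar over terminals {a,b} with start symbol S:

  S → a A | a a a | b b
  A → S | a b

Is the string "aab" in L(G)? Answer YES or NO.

Convert to CNF:
  S -> T0 A | T0 X3 | T1 T1
  A -> T0 A | T0 T1 | T0 X2 | T1 T1
  T0 -> a
  T1 -> b
  X2 -> T0 T0
  X3 -> T0 T0

CYK table (by increasing span):
  T[0,0] 'a' = {T0}  orig:{}
  T[1,1] 'a' = {T0}  orig:{}
  T[2,2] 'b' = {T1}  orig:{}
  T[0,1] 'aa' = {X2,X3}  orig:{}
  T[1,2] 'ab' = {A}
  T[0,2] 'aab' = {A,S}

S ∈ T[0,2] ⇒ YES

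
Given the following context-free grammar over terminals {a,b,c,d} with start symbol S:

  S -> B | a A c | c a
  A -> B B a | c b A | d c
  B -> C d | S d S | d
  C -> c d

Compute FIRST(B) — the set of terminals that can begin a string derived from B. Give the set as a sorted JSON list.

FIRST iteration:
pass 1:
  A via A→c b A: +{c}
  A via A→d c: +{d}
  B via B→d: +{d}
  C via C→c d: +{c}
  S via S→B: +{d}
  S via S→a A c: +{a}
  S via S→c a: +{c}
  S: {a,c,d}  A: {c,d}  B: {d}  C: {c}
pass 2:
  B via B→C d: +{c}
  B via B→S d S: +{a}
  S: {a,c,d}  A: {c,d}  B: {a,c,d}  C: {c}
pass 3:
  A via A→B B a: +{a}
  S: {a,c,d}  A: {a,c,d}  B: {a,c,d}  C: {c}
pass 4: (no change)
  S: {a,c,d}  A: {a,c,d}  B: {a,c,d}  C: {c}

FIRST(B) = ["a", "c", "d"]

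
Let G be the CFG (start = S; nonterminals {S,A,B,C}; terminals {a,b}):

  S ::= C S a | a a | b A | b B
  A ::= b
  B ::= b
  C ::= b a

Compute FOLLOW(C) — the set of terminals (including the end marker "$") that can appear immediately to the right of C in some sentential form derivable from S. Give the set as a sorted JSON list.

FIRST sets, iterate to fixpoint:
round 1:
  A via A→b: +{b}
  B via B→b: +{b}
  C via C→b a: +{b}
  S via S→C S a: +{b}
  S via S→a a: +{a}
  FIRST(S)={a,b}  FIRST(A)={b}  FIRST(B)={b}  FIRST(C)={b}
round 2: (stable)
  FIRST(S)={a,b}  FIRST(A)={b}  FIRST(B)={b}  FIRST(C)={b}

FOLLOW sets:
seed FOLLOW(S) with $
round 1:
  S→C S a: FOLLOW(C) ⊇ FIRST(S) = {a,b}; new: +{a,b}
  S→C S a: FOLLOW(S) ⊇ FIRST(a) = {a}; new: +{a}
  S→b A: FOLLOW(A) ⊇ FOLLOW(S) ⊇ {$,a}; new: +{$,a}
  S→b B: FOLLOW(B) ⊇ FOLLOW(S) ⊇ {$,a}; new: +{$,a}
  FOLLOW(S)={$,a}  FOLLOW(A)={$,a}  FOLLOW(B)={$,a}  FOLLOW(C)={a,b}
round 2: done
  FOLLOW(S)={$,a}  FOLLOW(A)={$,a}  FOLLOW(B)={$,a}  FOLLOW(C)={a,b}

FOLLOW(C) = ["a", "b"]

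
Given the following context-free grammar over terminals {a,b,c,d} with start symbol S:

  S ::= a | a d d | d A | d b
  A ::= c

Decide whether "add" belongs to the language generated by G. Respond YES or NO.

CNF form of G:
  S -> T0 X3 | T1 A | T1 T2 | a
  A -> c
  T0 -> a
  T1 -> d
  T2 -> b
  X3 -> T1 T1

Fill CYK table bottom-up:
  cell(0,0) a: {S,T0}  orig:{S}
  cell(1,1) d: {T1}  orig:{}
  cell(2,2) d: {T1}  orig:{}
  cell(0,1) ad: ∅
  cell(1,2) dd: {X3}  orig:{}
  cell(0,2) add: {S}

S ∈ T[0,2] ⇒ YES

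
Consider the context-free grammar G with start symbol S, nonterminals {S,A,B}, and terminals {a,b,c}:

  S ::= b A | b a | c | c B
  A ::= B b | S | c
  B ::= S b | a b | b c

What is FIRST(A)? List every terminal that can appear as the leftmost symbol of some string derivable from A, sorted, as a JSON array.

FIRST sets, iterate to fixpoint:
iter 1:
  A via A→c: +{c}
  B via B→a b: +{a}
  B via B→b c: +{b}
  S via S→b A: +{b}
  S via S→c: +{c}
  FIRST(S)={b,c}  FIRST(A)={c}  FIRST(B)={a,b}
iter 2:
  A via A→B b: +{a,b}
  B via B→S b: +{c}
  FIRST(S)={b,c}  FIRST(A)={a,b,c}  FIRST(B)={a,b,c}
iter 3: done
  FIRST(S)={b,c}  FIRST(A)={a,b,c}  FIRST(B)={a,b,c}

FIRST(A) = ["a", "b", "c"]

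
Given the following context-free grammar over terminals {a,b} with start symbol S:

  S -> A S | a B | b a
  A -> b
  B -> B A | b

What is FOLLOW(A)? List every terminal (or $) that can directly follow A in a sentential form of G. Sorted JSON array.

Compute FIRST by fixpoint:
[1]
  A via A→b: +{b}
  B via B→b: +{b}
  S via S→A S: +{b}
  S via S→a B: +{a}
  FIRST[S]={a,b}  FIRST[A]={b}  FIRST[B]={b}
[2] (no change)
  FIRST[S]={a,b}  FIRST[A]={b}  FIRST[B]={b}

FOLLOW iteration:
FOLLOW(S) := {$}
iter 1:
  B→B A: FOLLOW(B) ⊇ FIRST(A) = {b}; new: +{b}
  B→B A: FOLLOW(A) ⊇ FOLLOW(B) ⊇ {b}; new: +{b}
  S→A S: FOLLOW(A) ⊇ FIRST(S) = {a,b}; new: +{a}
  S→a B: FOLLOW(B) ⊇ FOLLOW(S) ⊇ {$}; new: +{$}
  FOLLOW(S)={$}  FOLLOW(A)={a,b}  FOLLOW(B)={$,b}
iter 2:
  B→B A: FOLLOW(A) ⊇ FOLLOW(B) ⊇ {$,b}; new: +{$}
  FOLLOW(S)={$}  FOLLOW(A)={$,a,b}  FOLLOW(B)={$,b}
iter 3: — fixpoint
  FOLLOW(S)={$}  FOLLOW(A)={$,a,b}  FOLLOW(B)={$,b}

FOLLOW(A) = ["$", "a", "b"]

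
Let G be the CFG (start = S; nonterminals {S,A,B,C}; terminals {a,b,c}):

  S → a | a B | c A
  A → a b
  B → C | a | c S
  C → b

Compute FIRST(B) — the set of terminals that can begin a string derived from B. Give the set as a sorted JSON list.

FIRST iteration:
iter 1:
  A via A→a b: +{a}
  B via B→a: +{a}
  B via B→c S: +{c}
  C via C→b: +{b}
  S via S→a: +{a}
  S via S→c A: +{c}
  S: {a,c}  A: {a}  B: {a,c}  C: {b}
iter 2:
  B via B→C: +{b}
  S: {a,c}  A: {a}  B: {a,b,c}  C: {b}
iter 3: — fixpoint
  S: {a,c}  A: {a}  B: {a,b,c}  C: {b}

FIRST(B) = ["a", "b", "c"]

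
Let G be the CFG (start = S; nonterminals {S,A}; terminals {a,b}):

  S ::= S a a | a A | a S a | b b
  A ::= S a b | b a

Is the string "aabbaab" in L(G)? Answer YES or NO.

Convert to CNF:
  S -> S X3 | T0 A | T0 X4 | T1 T1
  A -> S X2 | T1 T0
  T0 -> a
  T1 -> b
  X2 -> T0 T1
  X3 -> T0 T0
  X4 -> S T0

Fill CYK table bottom-up:
  cell(0,0) a: {T0}  orig:{}
  cell(1,1) a: {T0}  orig:{}
  cell(2,2) b: {T1}  orig:{}
  cell(3,3) b: {T1}  orig:{}
  cell(4,4) a: {T0}  orig:{}
  cell(5,5) a: {T0}  orig:{}
  cell(6,6) b: {T1}  orig:{}
  cell(0,1) aa: {X3}  orig:{}
  cell(1,2) ab: {X2}  orig:{}
  cell(2,3) bb: {S}
  cell(3,4) ba: {A}
  cell(4,5) aa: {X3}  orig:{}
  cell(5,6) ab: {X2}  orig:{}
  cell(0,2) aab: ∅
  cell(1,3) abb: ∅
  cell(2,4) bba: {X4}  orig:{}
  cell(3,5) baa: ∅
  cell(4,6) aab: ∅
  cell(0,3) aabb: ∅
  cell(1,4) abba: {S}
  cell(2,5) bbaa: {S}
  cell(3,6) baab: ∅
  cell(0,4) aabba: ∅
  cell(1,5) abbaa: {X4}  orig:{}
  cell(2,6) bbaab: ∅
  cell(0,5) aabbaa: {S}
  cell(1,6) abbaab: {A}
  cell(0,6) aabbaab: {S}

S ∈ T[0,6] ⇒ YES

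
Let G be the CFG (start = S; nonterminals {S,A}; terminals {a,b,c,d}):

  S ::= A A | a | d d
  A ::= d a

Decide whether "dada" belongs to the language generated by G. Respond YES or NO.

CNF form of G:
  S -> A A | T0 T0 | a
  A -> T0 T1
  T0 -> d
  T1 -> a

CYK fill:
  cell(0,0) d: {T0}  orig:{}
  cell(1,1) a: {S,T1}  orig:{S}
  cell(2,2) d: {T0}  orig:{}
  cell(3,3) a: {S,T1}  orig:{S}
  cell(0,1) da: {A}
  cell(1,2) ad: ∅
  cell(2,3) da: {A}
  cell(0,2) dad: ∅
  cell(1,3) ada: ∅
  cell(0,3) dada: {S}

S ∈ T[0,3] ⇒ YES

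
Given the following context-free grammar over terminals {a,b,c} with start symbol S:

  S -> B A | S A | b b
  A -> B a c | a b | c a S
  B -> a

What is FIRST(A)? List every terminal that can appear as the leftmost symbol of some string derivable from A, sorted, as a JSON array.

Compute FIRST by fixpoint:
iter 1:
  A via A→a b: +{a}
  A via A→c a S: +{c}
  B via B→a: +{a}
  S via S→B A: +{a}
  S via S→b b: +{b}
  FIRST(S)={a,b}  FIRST(A)={a,c}  FIRST(B)={a}
iter 2: (stable)
  FIRST(S)={a,b}  FIRST(A)={a,c}  FIRST(B)={a}

FIRST(A) = ["a", "c"]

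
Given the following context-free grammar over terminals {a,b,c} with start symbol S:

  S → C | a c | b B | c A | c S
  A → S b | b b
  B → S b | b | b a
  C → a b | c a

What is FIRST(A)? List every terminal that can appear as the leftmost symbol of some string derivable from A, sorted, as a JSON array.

FIRST sets, iterate to fixpoint:
pass 1:
  A via A→b b: +{b}
  B via B→b: +{b}
  C via C→a b: +{a}
  C via C→c a: +{c}
  S via S→C: +{a,c}
  S via S→b B: +{b}
  FIRST[S]={a,b,c}  FIRST[A]={b}  FIRST[B]={b}  FIRST[C]={a,c}
pass 2:
  A via A→S b: +{a,c}
  B via B→S b: +{a,c}
  FIRST[S]={a,b,c}  FIRST[A]={a,b,c}  FIRST[B]={a,b,c}  FIRST[C]={a,c}
pass 3: — fixpoint
  FIRST[S]={a,b,c}  FIRST[A]={a,b,c}  FIRST[B]={a,b,c}  FIRST[C]={a,c}

FIRST(A) = ["a", "b", "c"]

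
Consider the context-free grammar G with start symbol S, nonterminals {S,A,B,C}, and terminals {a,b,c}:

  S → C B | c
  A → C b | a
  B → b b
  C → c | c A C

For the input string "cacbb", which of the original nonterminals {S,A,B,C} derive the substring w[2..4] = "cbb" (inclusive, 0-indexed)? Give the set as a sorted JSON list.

CNF form of G:
  S -> C B | c
  A -> C T0 | a
  B -> T0 T0
  C -> T1 X2 | c
  T0 -> b
  T1 -> c
  X2 -> A C

CYK table (by increasing span) — only the sub-triangle for w[2..4]:
  [2..2]={C,S,T1}  "c"  orig:{C,S}
  [3..3]={T0}  "b"  orig:{}
  [4..4]={T0}  "b"  orig:{}
  [2..3]={A}  "cb"
  [3..4]={B}  "bb"
  [2..4]={S}  "cbb"

Original NTs in T[2,4] deriving "cbb": ["S"]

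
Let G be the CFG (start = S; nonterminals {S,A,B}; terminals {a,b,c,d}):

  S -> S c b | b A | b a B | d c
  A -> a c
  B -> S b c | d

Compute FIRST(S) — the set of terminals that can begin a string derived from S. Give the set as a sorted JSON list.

Compute FIRST by fixpoint:
round 1:
  A via A→a c: +{a}
  B via B→d: +{d}
  S via S→b A: +{b}
  S via S→d c: +{d}
  FIRST(S)={b,d}  FIRST(A)={a}  FIRST(B)={d}
round 2:
  B via B→S b c: +{b}
  FIRST(S)={b,d}  FIRST(A)={a}  FIRST(B)={b,d}
round 3: done
  FIRST(S)={b,d}  FIRST(A)={a}  FIRST(B)={b,d}

FIRST(S) = ["b", "d"]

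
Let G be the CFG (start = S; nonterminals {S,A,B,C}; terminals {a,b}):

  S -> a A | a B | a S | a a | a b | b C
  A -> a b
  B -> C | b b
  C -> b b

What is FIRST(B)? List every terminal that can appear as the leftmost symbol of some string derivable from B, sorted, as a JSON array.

FIRST iteration:
round 1:
  A via A→a b: +{a}
  B via B→b b: +{b}
  C via C→b b: +{b}
  S via S→a A: +{a}
  S via S→b C: +{b}
  FIRST[S]={a,b}  FIRST[A]={a}  FIRST[B]={b}  FIRST[C]={b}
round 2: done
  FIRST[S]={a,b}  FIRST[A]={a}  FIRST[B]={b}  FIRST[C]={b}

FIRST(B) = ["b"]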